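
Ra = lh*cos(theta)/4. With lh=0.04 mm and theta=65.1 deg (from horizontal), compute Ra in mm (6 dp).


Ra = 0.04 * cos(65.1) / 4 = 0.00421 mm


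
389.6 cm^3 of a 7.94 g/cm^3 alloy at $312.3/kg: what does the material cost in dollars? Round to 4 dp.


Mass = 389.6*7.94/1000 = 3.093424 kg
Cost = 3.093424 * 312.3 = 966.0763 $


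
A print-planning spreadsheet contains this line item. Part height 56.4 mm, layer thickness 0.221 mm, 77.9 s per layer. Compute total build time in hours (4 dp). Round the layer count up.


Layers = ceil(56.4/0.221) = 256
t = 256 * 77.9 / 3600 = 5.5396 hrs


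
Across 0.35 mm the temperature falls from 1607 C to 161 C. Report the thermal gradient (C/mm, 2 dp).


G = (1607-161)/0.35 = 4131.43 C/mm


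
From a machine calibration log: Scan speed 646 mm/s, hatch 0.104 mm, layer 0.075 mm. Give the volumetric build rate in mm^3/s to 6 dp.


Rate = 646 * 0.104 * 0.075 = 5.0388 mm^3/s


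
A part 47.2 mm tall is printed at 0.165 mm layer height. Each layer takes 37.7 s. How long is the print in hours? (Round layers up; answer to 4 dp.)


Layers = ceil(47.2/0.165) = 287
t = 287 * 37.7 / 3600 = 3.0055 hrs


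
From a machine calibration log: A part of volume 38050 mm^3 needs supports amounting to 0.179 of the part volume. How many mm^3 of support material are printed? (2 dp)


V_support = 38050 * 0.179 = 6810.95 mm^3


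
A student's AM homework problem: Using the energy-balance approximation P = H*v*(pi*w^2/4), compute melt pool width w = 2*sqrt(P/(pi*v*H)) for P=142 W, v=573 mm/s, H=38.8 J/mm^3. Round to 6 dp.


w = 2*sqrt(142/(pi*573*38.8)) = 0.090179 mm


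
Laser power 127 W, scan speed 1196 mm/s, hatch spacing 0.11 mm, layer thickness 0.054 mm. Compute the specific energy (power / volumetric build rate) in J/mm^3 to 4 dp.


Build rate = 1196 * 0.11 * 0.054 = 7.10424 mm^3/s
SE = 127 / 7.10424 = 17.8766 J/mm^3


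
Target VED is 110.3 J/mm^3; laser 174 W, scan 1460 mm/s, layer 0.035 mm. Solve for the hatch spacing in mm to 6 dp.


h = 174 / (110.3*1460*0.035) = 0.030871 mm


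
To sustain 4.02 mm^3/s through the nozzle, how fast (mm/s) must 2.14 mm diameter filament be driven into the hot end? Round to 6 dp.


A = pi*(2.14/2)^2 = 3.596809
v = 4.02 / 3.596809 = 1.117657 mm/s


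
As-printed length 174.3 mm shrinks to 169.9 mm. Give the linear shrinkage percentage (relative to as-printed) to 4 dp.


Shrinkage = ((174.3-169.9)/174.3)*100 = 2.5244 %


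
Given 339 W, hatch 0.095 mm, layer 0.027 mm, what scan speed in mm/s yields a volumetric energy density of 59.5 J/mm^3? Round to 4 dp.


v = 339 / (59.5*0.095*0.027) = 2221.2394 mm/s


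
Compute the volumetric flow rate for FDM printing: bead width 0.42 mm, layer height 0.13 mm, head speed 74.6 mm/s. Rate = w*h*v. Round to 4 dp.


Rate = 0.42 * 0.13 * 74.6 = 4.0732 mm^3/s


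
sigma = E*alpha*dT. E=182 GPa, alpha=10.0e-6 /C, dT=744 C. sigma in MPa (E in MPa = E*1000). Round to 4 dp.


sigma = 182*1000 * 10.0e-6 * 744 = 1354.08 MPa


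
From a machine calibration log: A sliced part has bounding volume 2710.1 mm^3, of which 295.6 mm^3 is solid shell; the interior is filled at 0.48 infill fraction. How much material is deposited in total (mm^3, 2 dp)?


V_infill = (2710.1 - 295.6) * 0.48 = 1158.96
V_total = 295.6 + 1158.96 = 1454.56 mm^3


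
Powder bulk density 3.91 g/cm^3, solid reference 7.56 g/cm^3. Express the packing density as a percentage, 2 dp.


Packing = (3.91/7.56)*100 = 51.72 %


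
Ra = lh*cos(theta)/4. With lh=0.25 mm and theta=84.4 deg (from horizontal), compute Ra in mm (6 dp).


Ra = 0.25 * cos(84.4) / 4 = 0.006099 mm


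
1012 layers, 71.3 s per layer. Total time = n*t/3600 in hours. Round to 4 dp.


t = 1012 * 71.3 / 3600 = 20.0432 hrs


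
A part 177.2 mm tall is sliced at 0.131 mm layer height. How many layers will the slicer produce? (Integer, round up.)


Layers = ceil(177.2/0.131) = 1353


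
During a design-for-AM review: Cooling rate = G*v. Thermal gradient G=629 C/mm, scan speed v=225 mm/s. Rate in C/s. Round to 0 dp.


CR = 629 * 225 = 141525 C/s


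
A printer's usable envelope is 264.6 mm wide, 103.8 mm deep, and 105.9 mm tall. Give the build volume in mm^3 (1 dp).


V = 264.6 * 103.8 * 105.9 = 2908594.3 mm^3


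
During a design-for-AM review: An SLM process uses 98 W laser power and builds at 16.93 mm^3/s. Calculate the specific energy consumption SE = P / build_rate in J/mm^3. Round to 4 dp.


SE = 98 / 16.93 = 5.7885 J/mm^3


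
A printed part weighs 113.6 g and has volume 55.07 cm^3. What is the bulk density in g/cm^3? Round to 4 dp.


rho = 113.6 / 55.07 = 2.0628 g/cm^3


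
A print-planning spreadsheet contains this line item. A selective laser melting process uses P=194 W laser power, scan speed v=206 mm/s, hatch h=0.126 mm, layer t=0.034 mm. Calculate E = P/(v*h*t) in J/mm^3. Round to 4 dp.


E = 194 / (206*0.126*0.034) = 219.829 J/mm^3


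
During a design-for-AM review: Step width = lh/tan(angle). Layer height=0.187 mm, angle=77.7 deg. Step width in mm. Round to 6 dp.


step = 0.187 / tan(77.7) = 0.040773 mm


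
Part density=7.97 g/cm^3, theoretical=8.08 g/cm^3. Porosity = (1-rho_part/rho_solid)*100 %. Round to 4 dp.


Porosity = (1-7.97/8.08)*100 = 1.3614 %


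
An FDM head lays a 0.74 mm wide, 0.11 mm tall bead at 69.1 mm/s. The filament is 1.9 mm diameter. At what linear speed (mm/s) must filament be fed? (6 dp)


Q = 0.74 * 0.11 * 69.1 = 5.62474 mm^3/s
A_fil = pi*(1.9/2)^2 = 2.83528737 mm^2
v_feed = 5.62474 / 2.83528737 = 1.983834 mm/s


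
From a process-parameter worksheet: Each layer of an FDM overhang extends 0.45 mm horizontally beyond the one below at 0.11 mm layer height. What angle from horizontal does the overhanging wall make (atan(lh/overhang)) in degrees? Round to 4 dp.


angle = atan(0.11/0.45) = 13.7363 degrees


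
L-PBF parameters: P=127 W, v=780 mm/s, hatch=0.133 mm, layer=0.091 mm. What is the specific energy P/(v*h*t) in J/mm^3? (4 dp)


Build rate = 780 * 0.133 * 0.091 = 9.44034 mm^3/s
SE = 127 / 9.44034 = 13.4529 J/mm^3


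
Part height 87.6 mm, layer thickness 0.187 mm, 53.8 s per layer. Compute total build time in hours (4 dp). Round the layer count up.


Layers = ceil(87.6/0.187) = 469
t = 469 * 53.8 / 3600 = 7.0089 hrs


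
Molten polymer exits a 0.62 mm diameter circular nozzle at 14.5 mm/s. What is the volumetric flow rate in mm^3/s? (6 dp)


A = pi*(0.62/2)^2 = 0.30190705 mm^2
Q = 0.30190705 * 14.5 = 4.377652 mm^3/s


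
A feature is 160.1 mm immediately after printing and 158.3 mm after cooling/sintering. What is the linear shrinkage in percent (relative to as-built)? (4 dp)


Shrinkage = ((160.1-158.3)/160.1)*100 = 1.1243 %


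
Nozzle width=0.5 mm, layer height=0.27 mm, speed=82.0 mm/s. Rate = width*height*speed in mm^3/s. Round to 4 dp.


Rate = 0.5 * 0.27 * 82.0 = 11.07 mm^3/s


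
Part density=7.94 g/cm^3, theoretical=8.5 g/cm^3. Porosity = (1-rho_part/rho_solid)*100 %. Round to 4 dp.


Porosity = (1-7.94/8.5)*100 = 6.5882 %


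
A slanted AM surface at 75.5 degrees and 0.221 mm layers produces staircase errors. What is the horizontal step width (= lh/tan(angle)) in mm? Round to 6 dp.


step = 0.221 / tan(75.5) = 0.057154 mm


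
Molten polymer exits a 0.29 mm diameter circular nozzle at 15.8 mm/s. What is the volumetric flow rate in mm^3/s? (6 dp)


A = pi*(0.29/2)^2 = 0.06605199 mm^2
Q = 0.06605199 * 15.8 = 1.043621 mm^3/s


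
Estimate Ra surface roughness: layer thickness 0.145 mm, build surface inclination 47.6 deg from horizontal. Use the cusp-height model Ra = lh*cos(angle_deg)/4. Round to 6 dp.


Ra = 0.145 * cos(47.6) / 4 = 0.024443 mm


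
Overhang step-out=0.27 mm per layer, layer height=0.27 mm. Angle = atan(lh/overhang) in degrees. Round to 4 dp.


angle = atan(0.27/0.27) = 45.0 degrees


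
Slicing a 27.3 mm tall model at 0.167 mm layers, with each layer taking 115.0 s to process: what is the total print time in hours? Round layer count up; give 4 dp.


Layers = ceil(27.3/0.167) = 164
t = 164 * 115.0 / 3600 = 5.2389 hrs


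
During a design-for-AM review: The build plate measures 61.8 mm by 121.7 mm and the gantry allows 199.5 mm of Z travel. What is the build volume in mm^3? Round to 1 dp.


V = 61.8 * 121.7 * 199.5 = 1500451.5 mm^3


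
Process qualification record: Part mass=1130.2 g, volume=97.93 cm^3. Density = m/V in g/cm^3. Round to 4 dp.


rho = 1130.2 / 97.93 = 11.5409 g/cm^3


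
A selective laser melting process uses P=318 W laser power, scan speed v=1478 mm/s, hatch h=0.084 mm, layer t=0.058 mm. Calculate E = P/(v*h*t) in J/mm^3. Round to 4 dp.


E = 318 / (1478*0.084*0.058) = 44.1617 J/mm^3


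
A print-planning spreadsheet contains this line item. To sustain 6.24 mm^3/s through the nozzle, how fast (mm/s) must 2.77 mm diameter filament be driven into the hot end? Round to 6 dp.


A = pi*(2.77/2)^2 = 6.026282
v = 6.24 / 6.026282 = 1.035464 mm/s


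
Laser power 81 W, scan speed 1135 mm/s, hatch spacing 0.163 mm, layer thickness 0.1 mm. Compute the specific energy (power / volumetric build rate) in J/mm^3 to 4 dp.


Build rate = 1135 * 0.163 * 0.1 = 18.5005 mm^3/s
SE = 81 / 18.5005 = 4.3783 J/mm^3


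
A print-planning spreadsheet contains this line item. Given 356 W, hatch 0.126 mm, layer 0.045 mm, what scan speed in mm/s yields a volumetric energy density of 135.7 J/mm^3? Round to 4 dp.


v = 356 / (135.7*0.126*0.045) = 462.6868 mm/s


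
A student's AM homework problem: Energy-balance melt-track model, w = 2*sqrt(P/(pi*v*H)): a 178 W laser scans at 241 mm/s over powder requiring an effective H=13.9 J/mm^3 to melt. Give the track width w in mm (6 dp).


w = 2*sqrt(178/(pi*241*13.9)) = 0.260105 mm


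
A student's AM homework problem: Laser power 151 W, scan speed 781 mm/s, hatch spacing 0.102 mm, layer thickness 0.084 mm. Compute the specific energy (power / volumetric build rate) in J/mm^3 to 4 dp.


Build rate = 781 * 0.102 * 0.084 = 6.691608 mm^3/s
SE = 151 / 6.691608 = 22.5656 J/mm^3


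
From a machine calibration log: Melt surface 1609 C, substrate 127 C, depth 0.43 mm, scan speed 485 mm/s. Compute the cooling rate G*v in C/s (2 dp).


G = (1609-127)/0.43 = 3446.51162791 C/mm
CR = 3446.51162791 * 485 = 1671558.14 C/s


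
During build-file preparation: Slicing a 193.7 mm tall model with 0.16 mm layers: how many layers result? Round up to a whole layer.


Layers = ceil(193.7/0.16) = 1211


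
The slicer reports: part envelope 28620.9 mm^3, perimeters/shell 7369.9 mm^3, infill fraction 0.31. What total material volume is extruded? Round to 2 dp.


V_infill = (28620.9 - 7369.9) * 0.31 = 6587.81
V_total = 7369.9 + 6587.81 = 13957.71 mm^3


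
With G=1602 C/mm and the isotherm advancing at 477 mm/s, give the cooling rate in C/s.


CR = 1602 * 477 = 764154 C/s


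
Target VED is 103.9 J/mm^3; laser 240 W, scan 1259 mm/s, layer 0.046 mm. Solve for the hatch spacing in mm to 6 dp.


h = 240 / (103.9*1259*0.046) = 0.039885 mm


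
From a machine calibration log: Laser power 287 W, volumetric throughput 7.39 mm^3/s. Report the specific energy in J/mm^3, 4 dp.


SE = 287 / 7.39 = 38.8363 J/mm^3


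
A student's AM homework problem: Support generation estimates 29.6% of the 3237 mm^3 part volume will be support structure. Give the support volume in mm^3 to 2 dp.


V_support = 3237 * 0.296 = 958.15 mm^3


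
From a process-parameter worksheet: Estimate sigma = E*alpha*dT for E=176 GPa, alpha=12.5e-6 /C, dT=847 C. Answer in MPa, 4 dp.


sigma = 176*1000 * 12.5e-6 * 847 = 1863.4 MPa


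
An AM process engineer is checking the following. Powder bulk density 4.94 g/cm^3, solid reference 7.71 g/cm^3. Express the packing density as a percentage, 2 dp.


Packing = (4.94/7.71)*100 = 64.07 %


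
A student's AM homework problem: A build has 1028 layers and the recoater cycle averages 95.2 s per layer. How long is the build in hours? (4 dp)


t = 1028 * 95.2 / 3600 = 27.1849 hrs


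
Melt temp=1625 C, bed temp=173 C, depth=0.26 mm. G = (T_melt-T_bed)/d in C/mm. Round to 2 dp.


G = (1625-173)/0.26 = 5584.62 C/mm


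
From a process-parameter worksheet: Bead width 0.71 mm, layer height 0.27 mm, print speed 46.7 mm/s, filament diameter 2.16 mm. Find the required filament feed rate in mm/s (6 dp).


Q = 0.71 * 0.27 * 46.7 = 8.95239 mm^3/s
A_fil = pi*(2.16/2)^2 = 3.66435367 mm^2
v_feed = 8.95239 / 3.66435367 = 2.443102 mm/s


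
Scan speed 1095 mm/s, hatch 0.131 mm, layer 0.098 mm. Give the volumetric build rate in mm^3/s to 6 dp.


Rate = 1095 * 0.131 * 0.098 = 14.05761 mm^3/s


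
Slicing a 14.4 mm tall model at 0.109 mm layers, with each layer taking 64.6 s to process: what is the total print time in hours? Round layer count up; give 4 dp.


Layers = ceil(14.4/0.109) = 133
t = 133 * 64.6 / 3600 = 2.3866 hrs


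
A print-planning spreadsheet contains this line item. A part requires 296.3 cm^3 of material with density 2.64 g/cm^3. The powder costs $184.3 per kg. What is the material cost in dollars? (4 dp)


Mass = 296.3*2.64/1000 = 0.782232 kg
Cost = 0.782232 * 184.3 = 144.1654 $


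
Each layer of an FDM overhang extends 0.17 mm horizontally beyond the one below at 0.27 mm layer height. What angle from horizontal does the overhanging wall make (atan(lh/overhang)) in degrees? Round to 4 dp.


angle = atan(0.27/0.17) = 57.8043 degrees


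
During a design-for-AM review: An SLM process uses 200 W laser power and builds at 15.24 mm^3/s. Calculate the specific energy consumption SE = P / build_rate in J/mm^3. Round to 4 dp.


SE = 200 / 15.24 = 13.1234 J/mm^3


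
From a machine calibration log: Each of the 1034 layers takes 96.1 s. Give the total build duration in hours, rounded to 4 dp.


t = 1034 * 96.1 / 3600 = 27.6021 hrs


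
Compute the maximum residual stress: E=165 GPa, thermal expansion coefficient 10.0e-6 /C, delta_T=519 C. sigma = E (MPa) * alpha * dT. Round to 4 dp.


sigma = 165*1000 * 10.0e-6 * 519 = 856.35 MPa


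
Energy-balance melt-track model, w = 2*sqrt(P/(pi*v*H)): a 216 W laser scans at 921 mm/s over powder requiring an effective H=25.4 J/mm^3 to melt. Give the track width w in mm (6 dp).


w = 2*sqrt(216/(pi*921*25.4)) = 0.108426 mm


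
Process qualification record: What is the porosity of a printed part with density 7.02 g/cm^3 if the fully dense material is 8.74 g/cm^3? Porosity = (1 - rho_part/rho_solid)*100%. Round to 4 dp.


Porosity = (1-7.02/8.74)*100 = 19.6796 %


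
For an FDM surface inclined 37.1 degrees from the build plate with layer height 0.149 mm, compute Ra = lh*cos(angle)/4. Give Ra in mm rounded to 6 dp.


Ra = 0.149 * cos(37.1) / 4 = 0.02971 mm


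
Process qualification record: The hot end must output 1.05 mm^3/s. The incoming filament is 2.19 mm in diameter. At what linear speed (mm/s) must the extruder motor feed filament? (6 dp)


A = pi*(2.19/2)^2 = 3.766848
v = 1.05 / 3.766848 = 0.278748 mm/s


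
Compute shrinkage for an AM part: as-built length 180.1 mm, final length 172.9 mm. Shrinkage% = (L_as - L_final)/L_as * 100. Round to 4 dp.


Shrinkage = ((180.1-172.9)/180.1)*100 = 3.9978 %


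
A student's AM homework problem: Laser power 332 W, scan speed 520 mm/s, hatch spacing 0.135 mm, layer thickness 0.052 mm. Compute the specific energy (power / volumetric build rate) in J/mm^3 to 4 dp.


Build rate = 520 * 0.135 * 0.052 = 3.6504 mm^3/s
SE = 332 / 3.6504 = 90.9489 J/mm^3


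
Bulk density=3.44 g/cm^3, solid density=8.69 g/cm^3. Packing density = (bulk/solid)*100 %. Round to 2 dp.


Packing = (3.44/8.69)*100 = 39.59 %


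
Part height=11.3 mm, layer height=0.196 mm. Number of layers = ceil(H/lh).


Layers = ceil(11.3/0.196) = 58


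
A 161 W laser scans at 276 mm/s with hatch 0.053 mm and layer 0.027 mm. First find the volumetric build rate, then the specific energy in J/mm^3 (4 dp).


Build rate = 276 * 0.053 * 0.027 = 0.394956 mm^3/s
SE = 161 / 0.394956 = 407.6403 J/mm^3


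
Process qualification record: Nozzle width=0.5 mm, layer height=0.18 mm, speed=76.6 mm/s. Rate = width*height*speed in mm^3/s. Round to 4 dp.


Rate = 0.5 * 0.18 * 76.6 = 6.894 mm^3/s


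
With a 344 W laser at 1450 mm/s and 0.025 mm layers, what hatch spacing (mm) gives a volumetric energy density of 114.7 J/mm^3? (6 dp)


h = 344 / (114.7*1450*0.025) = 0.082735 mm


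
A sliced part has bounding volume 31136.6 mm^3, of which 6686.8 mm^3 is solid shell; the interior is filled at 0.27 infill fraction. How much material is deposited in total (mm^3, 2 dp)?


V_infill = (31136.6 - 6686.8) * 0.27 = 6601.45
V_total = 6686.8 + 6601.45 = 13288.25 mm^3


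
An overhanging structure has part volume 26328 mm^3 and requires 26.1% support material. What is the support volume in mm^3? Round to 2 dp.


V_support = 26328 * 0.261 = 6871.61 mm^3


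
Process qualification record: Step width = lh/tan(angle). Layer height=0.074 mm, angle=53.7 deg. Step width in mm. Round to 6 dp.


step = 0.074 / tan(53.7) = 0.054358 mm


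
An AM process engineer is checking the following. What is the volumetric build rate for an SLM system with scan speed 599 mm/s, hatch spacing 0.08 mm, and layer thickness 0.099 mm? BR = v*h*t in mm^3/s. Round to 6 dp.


Rate = 599 * 0.08 * 0.099 = 4.74408 mm^3/s


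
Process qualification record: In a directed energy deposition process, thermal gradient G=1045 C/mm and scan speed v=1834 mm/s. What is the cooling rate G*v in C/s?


CR = 1045 * 1834 = 1916530 C/s


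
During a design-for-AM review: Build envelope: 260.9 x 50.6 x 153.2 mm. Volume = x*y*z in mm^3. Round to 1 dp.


V = 260.9 * 50.6 * 153.2 = 2022475.9 mm^3


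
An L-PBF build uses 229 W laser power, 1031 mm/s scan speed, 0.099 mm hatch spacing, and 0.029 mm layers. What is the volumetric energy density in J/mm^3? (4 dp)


E = 229 / (1031*0.099*0.029) = 77.3648 J/mm^3


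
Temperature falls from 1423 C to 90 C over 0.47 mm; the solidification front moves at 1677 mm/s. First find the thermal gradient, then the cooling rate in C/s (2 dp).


G = (1423-90)/0.47 = 2836.17021277 C/mm
CR = 2836.17021277 * 1677 = 4756257.45 C/s


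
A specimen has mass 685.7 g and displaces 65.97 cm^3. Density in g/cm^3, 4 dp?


rho = 685.7 / 65.97 = 10.3941 g/cm^3


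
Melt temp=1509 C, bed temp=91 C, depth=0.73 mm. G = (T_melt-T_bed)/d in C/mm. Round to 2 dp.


G = (1509-91)/0.73 = 1942.47 C/mm


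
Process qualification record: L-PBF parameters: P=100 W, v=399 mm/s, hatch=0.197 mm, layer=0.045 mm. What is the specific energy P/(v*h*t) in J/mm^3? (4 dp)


Build rate = 399 * 0.197 * 0.045 = 3.537135 mm^3/s
SE = 100 / 3.537135 = 28.2715 J/mm^3


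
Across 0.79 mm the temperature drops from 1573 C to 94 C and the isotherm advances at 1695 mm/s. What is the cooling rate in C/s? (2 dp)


G = (1573-94)/0.79 = 1872.15189873 C/mm
CR = 1872.15189873 * 1695 = 3173297.47 C/s


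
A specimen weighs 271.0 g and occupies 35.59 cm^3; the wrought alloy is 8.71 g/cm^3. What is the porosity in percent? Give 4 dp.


rho_part = 271.0 / 35.59 = 7.61449845 g/cm^3
Porosity = (1 - 7.61449845/8.71)*100 = 12.5775 %


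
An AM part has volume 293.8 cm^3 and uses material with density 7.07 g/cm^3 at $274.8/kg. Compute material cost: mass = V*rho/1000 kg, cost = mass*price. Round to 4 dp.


Mass = 293.8*7.07/1000 = 2.077166 kg
Cost = 2.077166 * 274.8 = 570.8052 $


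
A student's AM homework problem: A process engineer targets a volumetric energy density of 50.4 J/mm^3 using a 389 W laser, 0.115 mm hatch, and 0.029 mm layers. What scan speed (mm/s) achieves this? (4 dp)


v = 389 / (50.4*0.115*0.029) = 2314.319 mm/s


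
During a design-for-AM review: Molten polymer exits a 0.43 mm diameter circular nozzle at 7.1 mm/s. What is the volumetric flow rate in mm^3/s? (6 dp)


A = pi*(0.43/2)^2 = 0.14522012 mm^2
Q = 0.14522012 * 7.1 = 1.031063 mm^3/s


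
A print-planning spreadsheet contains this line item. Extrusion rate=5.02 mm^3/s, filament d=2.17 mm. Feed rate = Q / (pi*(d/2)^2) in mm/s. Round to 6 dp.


A = pi*(2.17/2)^2 = 3.698361
v = 5.02 / 3.698361 = 1.357358 mm/s


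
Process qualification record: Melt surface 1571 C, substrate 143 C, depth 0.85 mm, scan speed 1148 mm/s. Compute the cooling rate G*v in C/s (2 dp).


G = (1571-143)/0.85 = 1680.0 C/mm
CR = 1680.0 * 1148 = 1928640.0 C/s


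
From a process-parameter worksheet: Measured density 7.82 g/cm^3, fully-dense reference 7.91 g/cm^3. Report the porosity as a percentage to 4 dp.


Porosity = (1-7.82/7.91)*100 = 1.1378 %


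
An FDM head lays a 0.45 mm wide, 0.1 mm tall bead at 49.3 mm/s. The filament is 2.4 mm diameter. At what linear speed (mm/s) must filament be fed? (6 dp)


Q = 0.45 * 0.1 * 49.3 = 2.2185 mm^3/s
A_fil = pi*(2.4/2)^2 = 4.52389342 mm^2
v_feed = 2.2185 / 4.52389342 = 0.490396 mm/s


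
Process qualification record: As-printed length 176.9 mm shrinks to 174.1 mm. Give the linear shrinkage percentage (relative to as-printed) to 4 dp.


Shrinkage = ((176.9-174.1)/176.9)*100 = 1.5828 %


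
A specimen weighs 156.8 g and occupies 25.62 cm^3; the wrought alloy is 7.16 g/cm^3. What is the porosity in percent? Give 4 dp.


rho_part = 156.8 / 25.62 = 6.12021858 g/cm^3
Porosity = (1 - 6.12021858/7.16)*100 = 14.5221 %


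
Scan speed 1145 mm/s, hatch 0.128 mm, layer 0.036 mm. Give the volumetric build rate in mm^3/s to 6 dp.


Rate = 1145 * 0.128 * 0.036 = 5.27616 mm^3/s


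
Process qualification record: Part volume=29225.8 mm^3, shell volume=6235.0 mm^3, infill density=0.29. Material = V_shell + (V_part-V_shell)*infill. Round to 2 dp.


V_infill = (29225.8 - 6235.0) * 0.29 = 6667.33
V_total = 6235.0 + 6667.33 = 12902.33 mm^3


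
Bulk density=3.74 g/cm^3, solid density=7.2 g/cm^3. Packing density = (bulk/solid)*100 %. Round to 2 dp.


Packing = (3.74/7.2)*100 = 51.94 %


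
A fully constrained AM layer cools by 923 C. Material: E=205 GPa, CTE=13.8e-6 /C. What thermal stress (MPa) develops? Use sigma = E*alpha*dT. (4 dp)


sigma = 205*1000 * 13.8e-6 * 923 = 2611.167 MPa


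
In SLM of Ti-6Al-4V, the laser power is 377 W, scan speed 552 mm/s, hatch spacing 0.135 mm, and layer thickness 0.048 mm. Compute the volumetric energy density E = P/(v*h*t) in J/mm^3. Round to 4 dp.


E = 377 / (552*0.135*0.048) = 105.3968 J/mm^3


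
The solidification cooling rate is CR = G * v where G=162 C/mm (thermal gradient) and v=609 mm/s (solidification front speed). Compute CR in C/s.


CR = 162 * 609 = 98658 C/s


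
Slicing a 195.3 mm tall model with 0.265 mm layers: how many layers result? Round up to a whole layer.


Layers = ceil(195.3/0.265) = 737


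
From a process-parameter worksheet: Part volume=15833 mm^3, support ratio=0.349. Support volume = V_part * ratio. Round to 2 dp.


V_support = 15833 * 0.349 = 5525.72 mm^3


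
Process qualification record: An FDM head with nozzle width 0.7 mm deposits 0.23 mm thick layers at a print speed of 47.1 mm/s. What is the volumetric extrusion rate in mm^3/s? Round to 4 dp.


Rate = 0.7 * 0.23 * 47.1 = 7.5831 mm^3/s


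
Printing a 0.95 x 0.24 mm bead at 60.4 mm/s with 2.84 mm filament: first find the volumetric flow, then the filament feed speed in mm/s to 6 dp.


Q = 0.95 * 0.24 * 60.4 = 13.7712 mm^3/s
A_fil = pi*(2.84/2)^2 = 6.33470743 mm^2
v_feed = 13.7712 / 6.33470743 = 2.173928 mm/s


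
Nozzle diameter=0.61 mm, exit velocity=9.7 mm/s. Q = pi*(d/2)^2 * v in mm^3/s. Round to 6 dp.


A = pi*(0.61/2)^2 = 0.29224666 mm^2
Q = 0.29224666 * 9.7 = 2.834793 mm^3/s


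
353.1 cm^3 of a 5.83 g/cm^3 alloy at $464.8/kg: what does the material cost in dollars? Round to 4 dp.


Mass = 353.1*5.83/1000 = 2.058573 kg
Cost = 2.058573 * 464.8 = 956.8247 $


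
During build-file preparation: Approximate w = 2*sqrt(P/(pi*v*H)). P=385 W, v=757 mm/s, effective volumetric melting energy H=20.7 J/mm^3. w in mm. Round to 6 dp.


w = 2*sqrt(385/(pi*757*20.7)) = 0.176869 mm


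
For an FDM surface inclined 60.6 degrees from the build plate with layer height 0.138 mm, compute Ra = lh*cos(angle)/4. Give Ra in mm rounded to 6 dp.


Ra = 0.138 * cos(60.6) / 4 = 0.016936 mm


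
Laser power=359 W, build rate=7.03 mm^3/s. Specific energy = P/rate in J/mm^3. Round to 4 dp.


SE = 359 / 7.03 = 51.0669 J/mm^3


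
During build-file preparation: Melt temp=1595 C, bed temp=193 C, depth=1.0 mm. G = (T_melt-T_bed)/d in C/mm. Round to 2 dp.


G = (1595-193)/1.0 = 1402.0 C/mm


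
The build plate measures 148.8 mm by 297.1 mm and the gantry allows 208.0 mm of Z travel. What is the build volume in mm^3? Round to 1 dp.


V = 148.8 * 297.1 * 208.0 = 9195363.8 mm^3


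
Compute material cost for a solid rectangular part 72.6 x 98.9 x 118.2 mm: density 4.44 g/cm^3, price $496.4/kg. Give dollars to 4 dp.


V = 72.6 * 98.9 * 118.2 = 848692.548 mm^3 = 848.692548 cm^3
Mass = 848.692548 * 4.44 / 1000 = 3.76819491 kg
Cost = 3.76819491 * 496.4 = 1870.532 $


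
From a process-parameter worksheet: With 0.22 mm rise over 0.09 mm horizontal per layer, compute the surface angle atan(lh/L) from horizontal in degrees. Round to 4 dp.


angle = atan(0.22/0.09) = 67.751 degrees


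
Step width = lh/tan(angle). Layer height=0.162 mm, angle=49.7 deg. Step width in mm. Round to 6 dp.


step = 0.162 / tan(49.7) = 0.137386 mm


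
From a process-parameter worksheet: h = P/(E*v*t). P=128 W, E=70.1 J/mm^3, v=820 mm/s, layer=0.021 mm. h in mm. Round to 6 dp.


h = 128 / (70.1*820*0.021) = 0.106037 mm


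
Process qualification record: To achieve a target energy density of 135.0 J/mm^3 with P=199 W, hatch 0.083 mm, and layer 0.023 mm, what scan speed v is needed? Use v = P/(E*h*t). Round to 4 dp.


v = 199 / (135.0*0.083*0.023) = 772.1708 mm/s


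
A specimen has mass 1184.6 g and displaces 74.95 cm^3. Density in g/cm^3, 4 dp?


rho = 1184.6 / 74.95 = 15.8052 g/cm^3


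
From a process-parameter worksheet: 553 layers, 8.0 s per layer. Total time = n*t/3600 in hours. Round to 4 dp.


t = 553 * 8.0 / 3600 = 1.2289 hrs


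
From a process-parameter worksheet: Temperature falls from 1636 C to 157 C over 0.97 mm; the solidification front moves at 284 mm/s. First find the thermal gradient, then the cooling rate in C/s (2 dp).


G = (1636-157)/0.97 = 1524.74226804 C/mm
CR = 1524.74226804 * 284 = 433026.8 C/s


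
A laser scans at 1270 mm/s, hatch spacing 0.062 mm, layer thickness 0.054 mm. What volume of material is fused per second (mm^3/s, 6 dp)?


Rate = 1270 * 0.062 * 0.054 = 4.25196 mm^3/s


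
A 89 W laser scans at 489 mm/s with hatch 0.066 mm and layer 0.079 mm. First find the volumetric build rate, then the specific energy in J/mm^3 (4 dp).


Build rate = 489 * 0.066 * 0.079 = 2.549646 mm^3/s
SE = 89 / 2.549646 = 34.9068 J/mm^3


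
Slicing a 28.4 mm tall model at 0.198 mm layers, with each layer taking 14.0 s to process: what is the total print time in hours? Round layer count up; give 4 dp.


Layers = ceil(28.4/0.198) = 144
t = 144 * 14.0 / 3600 = 0.56 hrs


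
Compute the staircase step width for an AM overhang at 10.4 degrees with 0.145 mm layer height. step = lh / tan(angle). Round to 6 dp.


step = 0.145 / tan(10.4) = 0.790043 mm


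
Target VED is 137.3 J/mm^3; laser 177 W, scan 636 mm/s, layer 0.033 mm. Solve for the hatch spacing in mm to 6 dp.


h = 177 / (137.3*636*0.033) = 0.061423 mm


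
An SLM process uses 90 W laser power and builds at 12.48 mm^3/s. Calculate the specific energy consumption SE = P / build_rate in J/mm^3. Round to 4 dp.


SE = 90 / 12.48 = 7.2115 J/mm^3


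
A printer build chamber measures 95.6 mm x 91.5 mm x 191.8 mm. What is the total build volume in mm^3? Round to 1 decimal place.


V = 95.6 * 91.5 * 191.8 = 1677751.3 mm^3


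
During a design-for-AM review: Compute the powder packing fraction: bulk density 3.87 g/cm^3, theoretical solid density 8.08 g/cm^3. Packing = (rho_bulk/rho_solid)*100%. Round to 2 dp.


Packing = (3.87/8.08)*100 = 47.9 %


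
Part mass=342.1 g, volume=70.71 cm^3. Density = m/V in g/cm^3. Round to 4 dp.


rho = 342.1 / 70.71 = 4.8381 g/cm^3


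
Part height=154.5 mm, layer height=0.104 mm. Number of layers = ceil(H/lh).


Layers = ceil(154.5/0.104) = 1486


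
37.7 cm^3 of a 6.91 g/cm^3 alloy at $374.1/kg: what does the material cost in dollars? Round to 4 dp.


Mass = 37.7*6.91/1000 = 0.260507 kg
Cost = 0.260507 * 374.1 = 97.4557 $


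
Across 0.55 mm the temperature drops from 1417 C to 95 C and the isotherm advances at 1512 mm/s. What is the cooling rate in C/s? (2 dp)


G = (1417-95)/0.55 = 2403.63636364 C/mm
CR = 2403.63636364 * 1512 = 3634298.18 C/s


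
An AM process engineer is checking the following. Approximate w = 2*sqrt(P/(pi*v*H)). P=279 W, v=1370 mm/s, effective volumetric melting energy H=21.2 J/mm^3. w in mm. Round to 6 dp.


w = 2*sqrt(279/(pi*1370*21.2)) = 0.110593 mm


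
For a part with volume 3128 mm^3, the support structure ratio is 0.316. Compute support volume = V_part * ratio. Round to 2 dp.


V_support = 3128 * 0.316 = 988.45 mm^3


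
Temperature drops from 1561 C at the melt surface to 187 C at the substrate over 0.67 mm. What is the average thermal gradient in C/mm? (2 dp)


G = (1561-187)/0.67 = 2050.75 C/mm


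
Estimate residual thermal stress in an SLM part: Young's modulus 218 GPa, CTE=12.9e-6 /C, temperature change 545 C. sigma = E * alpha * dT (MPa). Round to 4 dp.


sigma = 218*1000 * 12.9e-6 * 545 = 1532.649 MPa


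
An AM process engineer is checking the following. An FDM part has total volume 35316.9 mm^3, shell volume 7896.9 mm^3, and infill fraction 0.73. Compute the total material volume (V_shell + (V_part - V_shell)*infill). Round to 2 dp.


V_infill = (35316.9 - 7896.9) * 0.73 = 20016.6
V_total = 7896.9 + 20016.6 = 27913.5 mm^3


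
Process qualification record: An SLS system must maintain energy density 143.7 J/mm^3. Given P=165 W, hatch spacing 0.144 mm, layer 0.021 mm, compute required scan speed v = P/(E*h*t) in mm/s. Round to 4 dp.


v = 165 / (143.7*0.144*0.021) = 379.7042 mm/s


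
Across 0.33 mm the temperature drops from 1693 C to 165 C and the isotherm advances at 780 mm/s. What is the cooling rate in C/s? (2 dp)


G = (1693-165)/0.33 = 4630.3030303 C/mm
CR = 4630.3030303 * 780 = 3611636.36 C/s


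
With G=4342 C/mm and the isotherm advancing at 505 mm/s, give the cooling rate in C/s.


CR = 4342 * 505 = 2192710 C/s


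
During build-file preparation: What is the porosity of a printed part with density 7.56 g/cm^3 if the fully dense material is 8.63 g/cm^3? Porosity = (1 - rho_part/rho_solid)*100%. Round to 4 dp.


Porosity = (1-7.56/8.63)*100 = 12.3986 %


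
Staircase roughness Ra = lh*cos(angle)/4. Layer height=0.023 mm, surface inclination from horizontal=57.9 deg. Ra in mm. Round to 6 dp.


Ra = 0.023 * cos(57.9) / 4 = 0.003056 mm


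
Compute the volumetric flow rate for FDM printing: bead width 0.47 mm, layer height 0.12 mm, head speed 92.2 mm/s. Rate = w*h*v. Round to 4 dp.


Rate = 0.47 * 0.12 * 92.2 = 5.2001 mm^3/s


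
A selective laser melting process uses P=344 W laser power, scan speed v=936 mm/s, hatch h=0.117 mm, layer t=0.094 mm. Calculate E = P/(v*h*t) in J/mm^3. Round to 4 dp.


E = 344 / (936*0.117*0.094) = 33.4171 J/mm^3


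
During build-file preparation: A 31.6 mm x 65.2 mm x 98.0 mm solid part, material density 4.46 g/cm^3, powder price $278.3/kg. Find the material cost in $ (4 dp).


V = 31.6 * 65.2 * 98.0 = 201911.36 mm^3 = 201.91136 cm^3
Mass = 201.91136 * 4.46 / 1000 = 0.90052467 kg
Cost = 0.90052467 * 278.3 = 250.616 $


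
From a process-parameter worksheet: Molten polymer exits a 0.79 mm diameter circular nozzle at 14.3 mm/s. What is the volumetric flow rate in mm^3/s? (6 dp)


A = pi*(0.79/2)^2 = 0.49016699 mm^2
Q = 0.49016699 * 14.3 = 7.009388 mm^3/s


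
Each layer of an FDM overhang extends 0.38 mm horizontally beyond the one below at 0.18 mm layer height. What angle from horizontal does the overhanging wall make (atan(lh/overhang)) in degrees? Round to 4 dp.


angle = atan(0.18/0.38) = 25.3462 degrees


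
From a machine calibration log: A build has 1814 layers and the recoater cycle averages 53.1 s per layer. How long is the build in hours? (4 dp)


t = 1814 * 53.1 / 3600 = 26.7565 hrs


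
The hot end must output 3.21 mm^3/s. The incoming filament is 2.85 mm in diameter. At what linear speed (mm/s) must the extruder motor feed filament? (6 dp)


A = pi*(2.85/2)^2 = 6.379397
v = 3.21 / 6.379397 = 0.503182 mm/s


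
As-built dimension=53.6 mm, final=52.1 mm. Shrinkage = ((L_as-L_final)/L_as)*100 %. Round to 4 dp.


Shrinkage = ((53.6-52.1)/53.6)*100 = 2.7985 %


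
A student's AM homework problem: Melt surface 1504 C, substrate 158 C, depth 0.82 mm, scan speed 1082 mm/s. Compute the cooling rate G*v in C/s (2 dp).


G = (1504-158)/0.82 = 1641.46341463 C/mm
CR = 1641.46341463 * 1082 = 1776063.41 C/s


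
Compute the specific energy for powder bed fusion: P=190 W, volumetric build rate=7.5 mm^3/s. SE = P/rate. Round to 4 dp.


SE = 190 / 7.5 = 25.3333 J/mm^3


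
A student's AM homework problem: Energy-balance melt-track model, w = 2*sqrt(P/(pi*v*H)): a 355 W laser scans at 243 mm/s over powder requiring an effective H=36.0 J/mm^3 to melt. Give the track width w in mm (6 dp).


w = 2*sqrt(355/(pi*243*36.0)) = 0.227308 mm


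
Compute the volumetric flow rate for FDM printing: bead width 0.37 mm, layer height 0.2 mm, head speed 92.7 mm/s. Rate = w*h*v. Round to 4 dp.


Rate = 0.37 * 0.2 * 92.7 = 6.8598 mm^3/s


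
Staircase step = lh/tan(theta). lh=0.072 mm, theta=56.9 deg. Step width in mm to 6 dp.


step = 0.072 / tan(56.9) = 0.046936 mm


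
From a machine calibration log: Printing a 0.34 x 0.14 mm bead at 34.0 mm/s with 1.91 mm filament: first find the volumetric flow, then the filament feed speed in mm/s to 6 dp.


Q = 0.34 * 0.14 * 34.0 = 1.6184 mm^3/s
A_fil = pi*(1.91/2)^2 = 2.86521104 mm^2
v_feed = 1.6184 / 2.86521104 = 0.564845 mm/s


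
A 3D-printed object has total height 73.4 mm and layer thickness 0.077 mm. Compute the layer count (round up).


Layers = ceil(73.4/0.077) = 954


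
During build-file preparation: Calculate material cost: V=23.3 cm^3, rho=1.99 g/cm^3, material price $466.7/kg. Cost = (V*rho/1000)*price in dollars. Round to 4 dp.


Mass = 23.3*1.99/1000 = 0.046367 kg
Cost = 0.046367 * 466.7 = 21.6395 $


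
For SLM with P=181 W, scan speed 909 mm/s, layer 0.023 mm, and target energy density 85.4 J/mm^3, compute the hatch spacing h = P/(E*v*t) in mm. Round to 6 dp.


h = 181 / (85.4*909*0.023) = 0.101375 mm


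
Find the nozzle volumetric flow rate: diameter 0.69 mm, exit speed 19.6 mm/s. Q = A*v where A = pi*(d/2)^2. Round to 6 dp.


A = pi*(0.69/2)^2 = 0.37392807 mm^2
Q = 0.37392807 * 19.6 = 7.32899 mm^3/s


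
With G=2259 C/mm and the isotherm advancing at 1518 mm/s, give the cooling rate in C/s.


CR = 2259 * 1518 = 3429162 C/s


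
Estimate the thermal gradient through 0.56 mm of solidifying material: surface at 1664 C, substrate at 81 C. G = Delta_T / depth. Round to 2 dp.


G = (1664-81)/0.56 = 2826.79 C/mm


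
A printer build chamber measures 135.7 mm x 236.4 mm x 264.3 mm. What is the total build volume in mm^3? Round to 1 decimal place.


V = 135.7 * 236.4 * 264.3 = 8478606.6 mm^3


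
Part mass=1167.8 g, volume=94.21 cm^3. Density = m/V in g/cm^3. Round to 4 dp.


rho = 1167.8 / 94.21 = 12.3957 g/cm^3


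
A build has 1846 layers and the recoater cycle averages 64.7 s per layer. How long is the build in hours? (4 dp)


t = 1846 * 64.7 / 3600 = 33.1767 hrs


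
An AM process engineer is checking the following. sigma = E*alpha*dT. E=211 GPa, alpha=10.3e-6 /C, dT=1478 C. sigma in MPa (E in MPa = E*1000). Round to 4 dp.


sigma = 211*1000 * 10.3e-6 * 1478 = 3212.1374 MPa


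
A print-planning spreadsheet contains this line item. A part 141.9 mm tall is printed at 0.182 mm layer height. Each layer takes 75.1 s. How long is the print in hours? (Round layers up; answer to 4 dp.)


Layers = ceil(141.9/0.182) = 780
t = 780 * 75.1 / 3600 = 16.2717 hrs


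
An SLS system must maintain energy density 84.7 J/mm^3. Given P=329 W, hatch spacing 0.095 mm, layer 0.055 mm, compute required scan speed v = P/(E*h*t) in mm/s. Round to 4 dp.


v = 329 / (84.7*0.095*0.055) = 743.4062 mm/s


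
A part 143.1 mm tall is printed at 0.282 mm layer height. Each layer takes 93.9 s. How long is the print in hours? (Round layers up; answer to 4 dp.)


Layers = ceil(143.1/0.282) = 508
t = 508 * 93.9 / 3600 = 13.2503 hrs


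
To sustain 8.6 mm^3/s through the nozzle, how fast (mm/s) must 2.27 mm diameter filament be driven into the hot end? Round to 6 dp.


A = pi*(2.27/2)^2 = 4.047078
v = 8.6 / 4.047078 = 2.12499 mm/s


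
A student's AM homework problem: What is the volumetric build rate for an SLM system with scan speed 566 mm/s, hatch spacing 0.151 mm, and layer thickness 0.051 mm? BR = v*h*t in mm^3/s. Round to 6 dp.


Rate = 566 * 0.151 * 0.051 = 4.358766 mm^3/s


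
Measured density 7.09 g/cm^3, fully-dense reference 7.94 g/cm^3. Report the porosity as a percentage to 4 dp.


Porosity = (1-7.09/7.94)*100 = 10.7053 %


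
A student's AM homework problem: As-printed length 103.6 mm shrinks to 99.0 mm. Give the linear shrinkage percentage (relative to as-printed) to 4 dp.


Shrinkage = ((103.6-99.0)/103.6)*100 = 4.4402 %


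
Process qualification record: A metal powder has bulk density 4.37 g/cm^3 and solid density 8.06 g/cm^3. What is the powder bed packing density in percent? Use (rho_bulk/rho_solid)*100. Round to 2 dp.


Packing = (4.37/8.06)*100 = 54.22 %


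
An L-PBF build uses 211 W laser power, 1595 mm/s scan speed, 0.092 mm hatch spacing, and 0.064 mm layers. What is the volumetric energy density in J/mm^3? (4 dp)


E = 211 / (1595*0.092*0.064) = 22.4675 J/mm^3


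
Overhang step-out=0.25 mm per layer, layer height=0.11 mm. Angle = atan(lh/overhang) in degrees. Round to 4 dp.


angle = atan(0.11/0.25) = 23.7495 degrees


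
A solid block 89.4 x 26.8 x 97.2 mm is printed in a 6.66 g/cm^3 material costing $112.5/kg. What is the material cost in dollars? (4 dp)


V = 89.4 * 26.8 * 97.2 = 232883.424 mm^3 = 232.883424 cm^3
Mass = 232.883424 * 6.66 / 1000 = 1.5510036 kg
Cost = 1.5510036 * 112.5 = 174.4879 $


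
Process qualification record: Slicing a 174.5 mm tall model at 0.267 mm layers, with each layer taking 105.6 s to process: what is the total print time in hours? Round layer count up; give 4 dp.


Layers = ceil(174.5/0.267) = 654
t = 654 * 105.6 / 3600 = 19.184 hrs


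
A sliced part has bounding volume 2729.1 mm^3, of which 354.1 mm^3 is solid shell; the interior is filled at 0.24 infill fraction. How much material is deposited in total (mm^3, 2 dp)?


V_infill = (2729.1 - 354.1) * 0.24 = 570.0
V_total = 354.1 + 570.0 = 924.1 mm^3


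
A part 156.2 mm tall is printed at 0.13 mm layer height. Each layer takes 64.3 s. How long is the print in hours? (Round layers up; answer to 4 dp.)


Layers = ceil(156.2/0.13) = 1202
t = 1202 * 64.3 / 3600 = 21.4691 hrs


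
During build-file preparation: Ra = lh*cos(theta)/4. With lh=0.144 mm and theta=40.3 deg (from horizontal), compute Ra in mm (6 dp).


Ra = 0.144 * cos(40.3) / 4 = 0.027456 mm
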